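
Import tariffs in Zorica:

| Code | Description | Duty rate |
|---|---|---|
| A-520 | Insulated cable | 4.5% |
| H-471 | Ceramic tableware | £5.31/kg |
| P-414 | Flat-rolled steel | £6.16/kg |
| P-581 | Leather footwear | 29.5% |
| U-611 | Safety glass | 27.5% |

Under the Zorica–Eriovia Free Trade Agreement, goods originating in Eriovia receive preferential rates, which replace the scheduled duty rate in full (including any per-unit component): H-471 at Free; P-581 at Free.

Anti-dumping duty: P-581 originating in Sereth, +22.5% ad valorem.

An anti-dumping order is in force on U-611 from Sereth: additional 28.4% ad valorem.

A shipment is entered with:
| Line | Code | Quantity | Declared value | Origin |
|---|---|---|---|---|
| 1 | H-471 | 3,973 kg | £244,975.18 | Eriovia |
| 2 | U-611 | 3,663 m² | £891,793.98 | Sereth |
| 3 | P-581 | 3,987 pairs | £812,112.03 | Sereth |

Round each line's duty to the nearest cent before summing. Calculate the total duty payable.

£920,811.09

Line 1 (H-471, Eriovia, 3,973 kg, £244,975.18):
Base rate for H-471 is £5.31/kg.
Origin Eriovia qualifies under the Zorica–Eriovia agreement and H-471 is covered: preferential rate Free applies instead.
Duty = £244,975.18 × 0% = £0.00.
Line 2 (U-611, Sereth, 3,663 m², £891,793.98):
Base rate for U-611 is 27.5%.
Additional duty on U-611 from Sereth: +28.4%. Applied ad valorem rate: 27.5% + 28.4% = 55.9%.
Duty = £891,793.98 × 55.9% = £498,512.83.
Line 3 (P-581, Sereth, 3,987 pairs, £812,112.03):
Base rate for P-581 is 29.5%.
P-581 has an FTA preferential rate, but origin Sereth is not Eriovia; base rate stands.
Additional duty on P-581 from Sereth: +22.5%. Applied ad valorem rate: 29.5% + 22.5% = 52%.
Duty = £812,112.03 × 52% = £422,298.26.
Total = £0.00 + £498,512.83 + £422,298.26 = £920,811.09.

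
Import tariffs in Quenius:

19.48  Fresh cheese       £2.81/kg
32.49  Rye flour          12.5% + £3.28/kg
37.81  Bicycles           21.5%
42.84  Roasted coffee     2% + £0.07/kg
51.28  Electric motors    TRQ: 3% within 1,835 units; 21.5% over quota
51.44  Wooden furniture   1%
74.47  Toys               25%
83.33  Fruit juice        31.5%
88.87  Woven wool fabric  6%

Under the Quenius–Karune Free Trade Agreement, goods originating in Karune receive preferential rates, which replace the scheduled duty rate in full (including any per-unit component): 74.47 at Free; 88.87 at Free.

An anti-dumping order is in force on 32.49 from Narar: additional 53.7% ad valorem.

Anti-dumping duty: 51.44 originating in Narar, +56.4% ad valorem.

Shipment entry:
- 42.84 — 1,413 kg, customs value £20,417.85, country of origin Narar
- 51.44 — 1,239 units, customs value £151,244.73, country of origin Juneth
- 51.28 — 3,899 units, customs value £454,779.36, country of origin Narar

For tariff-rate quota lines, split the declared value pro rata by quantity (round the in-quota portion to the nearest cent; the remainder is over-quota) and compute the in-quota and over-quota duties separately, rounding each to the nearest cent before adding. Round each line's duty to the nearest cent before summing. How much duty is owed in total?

£60,200.92

Line 1 (42.84, Narar, 1,413 kg, £20,417.85):
Base rate for 42.84 is 2% + £0.07/kg.
Duty = £20,417.85 × 2% + 1,413 × £0.07 = £507.27.
Line 2 (51.44, Juneth, 1,239 units, £151,244.73):
Base rate for 51.44 is 1%.
The additional-duty order on 51.44 targets Narar, not Juneth; it does not apply.
Duty = £151,244.73 × 1% = £1,512.45.
Line 3 (51.28, Narar, 3,899 units, £454,779.36):
Code 51.28 is under a tariff-rate quota (threshold 1,835 units). In-quota: 1,835 units at 3%; over-quota: 2,064 units at 21.5%.
Pro-rata value split: in-quota = £454,779.36 × 1,835/3,899 = £214,034.40; over-quota = £454,779.36 − £214,034.40 = £240,744.96.
In-quota duty = £214,034.40 × 3% = £6,421.03. Over-quota duty = £240,744.96 × 21.5% = £51,760.17.
Line duty = £6,421.03 + £51,760.17 = £58,181.20.
Total = £507.27 + £1,512.45 + £58,181.20 = £60,200.92.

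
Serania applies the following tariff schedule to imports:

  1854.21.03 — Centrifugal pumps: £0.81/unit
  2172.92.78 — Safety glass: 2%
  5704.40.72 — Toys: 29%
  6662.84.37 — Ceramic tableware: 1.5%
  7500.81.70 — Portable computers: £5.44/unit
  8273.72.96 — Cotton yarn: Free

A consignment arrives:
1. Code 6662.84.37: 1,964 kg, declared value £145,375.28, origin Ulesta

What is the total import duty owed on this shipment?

£2,180.63

Line 1 (6662.84.37, Ulesta, 1,964 kg, £145,375.28):
Base rate for 6662.84.37 is 1.5%.
Duty = £145,375.28 × 1.5% = £2,180.63.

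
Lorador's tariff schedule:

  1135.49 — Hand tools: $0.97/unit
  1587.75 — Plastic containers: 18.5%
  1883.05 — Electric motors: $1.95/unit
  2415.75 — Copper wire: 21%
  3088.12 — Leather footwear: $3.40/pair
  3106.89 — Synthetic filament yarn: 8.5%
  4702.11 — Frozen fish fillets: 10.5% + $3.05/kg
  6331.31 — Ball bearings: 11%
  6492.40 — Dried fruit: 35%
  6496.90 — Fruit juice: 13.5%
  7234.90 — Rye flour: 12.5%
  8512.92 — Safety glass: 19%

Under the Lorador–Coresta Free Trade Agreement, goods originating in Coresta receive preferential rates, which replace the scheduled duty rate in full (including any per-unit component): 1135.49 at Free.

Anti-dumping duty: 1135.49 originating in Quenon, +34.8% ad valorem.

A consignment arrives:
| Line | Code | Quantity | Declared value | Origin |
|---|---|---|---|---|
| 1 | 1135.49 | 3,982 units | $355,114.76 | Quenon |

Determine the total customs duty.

Line 1 (1135.49, Quenon, 3,982 units, $355,114.76):
Base rate for 1135.49 is $0.97/unit.
1135.49 has an FTA preferential rate, but origin Quenon is not Coresta; base rate stands.
Additional duty on 1135.49 from Quenon: +34.8% ad valorem. Applied ad valorem rate = 34.8%.
Duty = $355,114.76 × 34.8% + 3,982 × $0.97 = $127,442.48.

$127,442.48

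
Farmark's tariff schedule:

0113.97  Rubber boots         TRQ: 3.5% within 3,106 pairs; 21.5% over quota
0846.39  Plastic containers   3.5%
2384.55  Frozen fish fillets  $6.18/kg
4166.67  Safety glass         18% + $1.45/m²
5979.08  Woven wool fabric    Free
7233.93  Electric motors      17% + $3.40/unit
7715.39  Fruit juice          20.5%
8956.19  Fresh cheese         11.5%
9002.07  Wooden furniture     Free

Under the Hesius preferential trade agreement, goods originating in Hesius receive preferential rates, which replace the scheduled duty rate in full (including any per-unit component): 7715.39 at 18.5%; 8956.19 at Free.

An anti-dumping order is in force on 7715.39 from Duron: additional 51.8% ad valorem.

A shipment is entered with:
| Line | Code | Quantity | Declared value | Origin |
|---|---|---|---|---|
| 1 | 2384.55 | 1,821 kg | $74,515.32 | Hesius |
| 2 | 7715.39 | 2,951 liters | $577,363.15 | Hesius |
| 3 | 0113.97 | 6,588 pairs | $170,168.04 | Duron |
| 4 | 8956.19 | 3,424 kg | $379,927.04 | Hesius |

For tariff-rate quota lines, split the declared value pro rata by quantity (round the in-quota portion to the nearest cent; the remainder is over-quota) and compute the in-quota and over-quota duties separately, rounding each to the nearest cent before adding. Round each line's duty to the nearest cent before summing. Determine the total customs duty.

$140,211.05

Line 1 (2384.55, Hesius, 1,821 kg, $74,515.32):
Base rate for 2384.55 is $6.18/kg.
Origin Hesius is the FTA partner but 2384.55 is not on the preference list; base rate stands.
Duty = 1,821 × $6.18 = $11,253.78.
Line 2 (7715.39, Hesius, 2,951 liters, $577,363.15):
Base rate for 7715.39 is 20.5%.
Origin Hesius qualifies under the Farmark–Hesius agreement and 7715.39 is covered: preferential rate 18.5% applies instead.
The additional-duty order on 7715.39 targets Duron, not Hesius; it does not apply.
Duty = $577,363.15 × 18.5% = $106,812.18.
Line 3 (0113.97, Duron, 6,588 pairs, $170,168.04):
Code 0113.97 is under a tariff-rate quota (threshold 3,106 pairs). In-quota: 3,106 pairs at 3.5%; over-quota: 3,482 pairs at 21.5%.
Pro-rata value split: in-quota = $170,168.04 × 3,106/6,588 = $80,227.98; over-quota = $170,168.04 − $80,227.98 = $89,940.06.
In-quota duty = $80,227.98 × 3.5% = $2,807.98. Over-quota duty = $89,940.06 × 21.5% = $19,337.11.
Line duty = $2,807.98 + $19,337.11 = $22,145.09.
Line 4 (8956.19, Hesius, 3,424 kg, $379,927.04):
Base rate for 8956.19 is 11.5%.
Origin Hesius qualifies under the Farmark–Hesius agreement and 8956.19 is covered: preferential rate Free applies instead.
Duty = $379,927.04 × 0% = $0.00.
Total = $11,253.78 + $106,812.18 + $22,145.09 + $0.00 = $140,211.05.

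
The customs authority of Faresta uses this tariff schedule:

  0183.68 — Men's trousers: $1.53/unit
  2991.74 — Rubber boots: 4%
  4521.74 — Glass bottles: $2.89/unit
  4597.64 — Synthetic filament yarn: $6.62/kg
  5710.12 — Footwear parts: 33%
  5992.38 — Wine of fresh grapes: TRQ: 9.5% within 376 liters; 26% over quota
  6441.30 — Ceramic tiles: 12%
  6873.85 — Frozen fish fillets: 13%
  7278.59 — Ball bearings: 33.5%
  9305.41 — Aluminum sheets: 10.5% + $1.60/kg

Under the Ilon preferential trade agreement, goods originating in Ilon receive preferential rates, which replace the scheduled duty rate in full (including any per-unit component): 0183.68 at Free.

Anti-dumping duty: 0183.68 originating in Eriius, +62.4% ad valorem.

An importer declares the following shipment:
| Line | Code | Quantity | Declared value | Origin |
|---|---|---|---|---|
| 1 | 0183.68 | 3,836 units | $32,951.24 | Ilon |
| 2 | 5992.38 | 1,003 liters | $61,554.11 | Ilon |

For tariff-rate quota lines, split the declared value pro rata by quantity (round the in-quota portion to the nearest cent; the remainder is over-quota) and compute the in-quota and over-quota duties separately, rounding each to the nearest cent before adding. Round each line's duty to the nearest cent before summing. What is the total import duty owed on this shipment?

$12,196.68

Line 1 (0183.68, Ilon, 3,836 units, $32,951.24):
Base rate for 0183.68 is $1.53/unit.
Origin Ilon qualifies under the Faresta–Ilon agreement and 0183.68 is covered: preferential rate Free applies instead.
The additional-duty order on 0183.68 targets Eriius, not Ilon; it does not apply.
Duty = $32,951.24 × 0% = $0.00.
Line 2 (5992.38, Ilon, 1,003 liters, $61,554.11):
Code 5992.38 is under a tariff-rate quota (threshold 376 liters). In-quota: 376 liters at 9.5%; over-quota: 627 liters at 26%.
Pro-rata value split: in-quota = $61,554.11 × 376/1,003 = $23,075.12; over-quota = $61,554.11 − $23,075.12 = $38,478.99.
In-quota duty = $23,075.12 × 9.5% = $2,192.14. Over-quota duty = $38,478.99 × 26% = $10,004.54.
Line duty = $2,192.14 + $10,004.54 = $12,196.68.
Total = $0.00 + $12,196.68 = $12,196.68.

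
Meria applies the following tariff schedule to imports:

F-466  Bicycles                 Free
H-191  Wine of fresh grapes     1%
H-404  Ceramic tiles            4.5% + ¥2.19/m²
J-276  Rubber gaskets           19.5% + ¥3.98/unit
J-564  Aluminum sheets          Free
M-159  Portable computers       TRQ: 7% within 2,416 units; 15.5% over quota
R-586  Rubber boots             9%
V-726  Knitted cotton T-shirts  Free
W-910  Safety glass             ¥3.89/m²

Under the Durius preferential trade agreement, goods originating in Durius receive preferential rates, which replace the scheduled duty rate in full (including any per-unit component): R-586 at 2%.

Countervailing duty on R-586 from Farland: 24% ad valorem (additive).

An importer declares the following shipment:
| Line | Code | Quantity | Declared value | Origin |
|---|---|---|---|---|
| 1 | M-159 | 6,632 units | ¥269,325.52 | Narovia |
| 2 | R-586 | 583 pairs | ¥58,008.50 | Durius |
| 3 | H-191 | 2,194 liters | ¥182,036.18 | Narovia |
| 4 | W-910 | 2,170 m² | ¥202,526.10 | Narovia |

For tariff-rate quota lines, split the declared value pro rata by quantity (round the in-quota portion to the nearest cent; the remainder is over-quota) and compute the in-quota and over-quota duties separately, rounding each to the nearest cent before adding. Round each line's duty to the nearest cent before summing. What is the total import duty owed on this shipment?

¥44,827.61

Line 1 (M-159, Narovia, 6,632 units, ¥269,325.52):
Code M-159 is under a tariff-rate quota (threshold 2,416 units). In-quota: 2,416 units at 7%; over-quota: 4,216 units at 15.5%.
Pro-rata value split: in-quota = ¥269,325.52 × 2,416/6,632 = ¥98,113.76; over-quota = ¥269,325.52 − ¥98,113.76 = ¥171,211.76.
In-quota duty = ¥98,113.76 × 7% = ¥6,867.96. Over-quota duty = ¥171,211.76 × 15.5% = ¥26,537.82.
Line duty = ¥6,867.96 + ¥26,537.82 = ¥33,405.78.
Line 2 (R-586, Durius, 583 pairs, ¥58,008.50):
Base rate for R-586 is 9%.
Origin Durius qualifies under the Meria–Durius agreement and R-586 is covered: preferential rate 2% applies instead.
The additional-duty order on R-586 targets Farland, not Durius; it does not apply.
Duty = ¥58,008.50 × 2% = ¥1,160.17.
Line 3 (H-191, Narovia, 2,194 liters, ¥182,036.18):
Base rate for H-191 is 1%.
Duty = ¥182,036.18 × 1% = ¥1,820.36.
Line 4 (W-910, Narovia, 2,170 m², ¥202,526.10):
Base rate for W-910 is ¥3.89/m².
Duty = 2,170 × ¥3.89 = ¥8,441.30.
Total = ¥33,405.78 + ¥1,160.17 + ¥1,820.36 + ¥8,441.30 = ¥44,827.61.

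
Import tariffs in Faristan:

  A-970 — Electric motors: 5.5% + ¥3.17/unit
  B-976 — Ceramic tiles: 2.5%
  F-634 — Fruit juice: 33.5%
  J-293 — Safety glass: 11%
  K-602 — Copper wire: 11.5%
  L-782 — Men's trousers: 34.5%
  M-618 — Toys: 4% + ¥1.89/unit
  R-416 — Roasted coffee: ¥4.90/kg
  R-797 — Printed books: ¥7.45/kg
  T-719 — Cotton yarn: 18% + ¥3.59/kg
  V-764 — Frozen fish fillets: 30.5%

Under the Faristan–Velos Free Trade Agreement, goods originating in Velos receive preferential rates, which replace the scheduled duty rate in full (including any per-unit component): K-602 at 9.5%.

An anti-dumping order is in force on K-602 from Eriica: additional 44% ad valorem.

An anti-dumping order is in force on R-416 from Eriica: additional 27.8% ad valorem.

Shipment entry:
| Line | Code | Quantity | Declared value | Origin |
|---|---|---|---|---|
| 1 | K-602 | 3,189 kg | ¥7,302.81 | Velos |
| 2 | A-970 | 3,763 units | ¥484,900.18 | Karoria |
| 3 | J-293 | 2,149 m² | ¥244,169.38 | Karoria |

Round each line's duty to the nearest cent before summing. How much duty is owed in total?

Line 1 (K-602, Velos, 3,189 kg, ¥7,302.81):
Base rate for K-602 is 11.5%.
Origin Velos qualifies under the Faristan–Velos agreement and K-602 is covered: preferential rate 9.5% applies instead.
The additional-duty order on K-602 targets Eriica, not Velos; it does not apply.
Duty = ¥7,302.81 × 9.5% = ¥693.77.
Line 2 (A-970, Karoria, 3,763 units, ¥484,900.18):
Base rate for A-970 is 5.5% + ¥3.17/unit.
Duty = ¥484,900.18 × 5.5% + 3,763 × ¥3.17 = ¥38,598.22.
Line 3 (J-293, Karoria, 2,149 m², ¥244,169.38):
Base rate for J-293 is 11%.
Duty = ¥244,169.38 × 11% = ¥26,858.63.
Total = ¥693.77 + ¥38,598.22 + ¥26,858.63 = ¥66,150.62.

¥66,150.62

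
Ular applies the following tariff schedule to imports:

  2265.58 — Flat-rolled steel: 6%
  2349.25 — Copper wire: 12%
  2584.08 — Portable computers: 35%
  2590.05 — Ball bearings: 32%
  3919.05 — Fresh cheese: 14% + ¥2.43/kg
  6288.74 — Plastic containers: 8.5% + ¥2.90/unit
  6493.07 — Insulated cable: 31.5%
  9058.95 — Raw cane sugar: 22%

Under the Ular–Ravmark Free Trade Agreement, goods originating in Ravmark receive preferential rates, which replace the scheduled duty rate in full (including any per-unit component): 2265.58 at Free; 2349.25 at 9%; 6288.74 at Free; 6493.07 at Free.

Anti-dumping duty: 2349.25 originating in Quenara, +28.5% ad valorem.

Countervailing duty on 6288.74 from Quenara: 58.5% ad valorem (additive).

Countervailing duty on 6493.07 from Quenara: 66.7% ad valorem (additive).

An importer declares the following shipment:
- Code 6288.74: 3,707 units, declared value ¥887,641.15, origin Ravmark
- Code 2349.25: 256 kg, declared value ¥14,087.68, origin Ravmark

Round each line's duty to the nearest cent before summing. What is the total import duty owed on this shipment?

¥1,267.89

Line 1 (6288.74, Ravmark, 3,707 units, ¥887,641.15):
Base rate for 6288.74 is 8.5% + ¥2.90/unit.
Origin Ravmark qualifies under the Ular–Ravmark agreement and 6288.74 is covered: preferential rate Free applies instead.
The additional-duty order on 6288.74 targets Quenara, not Ravmark; it does not apply.
Duty = ¥887,641.15 × 0% = ¥0.00.
Line 2 (2349.25, Ravmark, 256 kg, ¥14,087.68):
Base rate for 2349.25 is 12%.
Origin Ravmark qualifies under the Ular–Ravmark agreement and 2349.25 is covered: preferential rate 9% applies instead.
The additional-duty order on 2349.25 targets Quenara, not Ravmark; it does not apply.
Duty = ¥14,087.68 × 9% = ¥1,267.89.
Total = ¥0.00 + ¥1,267.89 = ¥1,267.89.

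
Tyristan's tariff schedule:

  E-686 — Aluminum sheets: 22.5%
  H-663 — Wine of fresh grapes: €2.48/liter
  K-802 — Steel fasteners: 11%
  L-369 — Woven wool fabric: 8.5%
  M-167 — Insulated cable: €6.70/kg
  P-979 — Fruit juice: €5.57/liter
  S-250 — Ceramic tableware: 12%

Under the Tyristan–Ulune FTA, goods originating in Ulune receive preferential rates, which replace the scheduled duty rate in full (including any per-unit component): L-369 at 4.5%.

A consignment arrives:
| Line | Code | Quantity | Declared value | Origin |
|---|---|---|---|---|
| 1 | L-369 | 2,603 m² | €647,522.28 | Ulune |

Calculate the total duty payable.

Line 1 (L-369, Ulune, 2,603 m², €647,522.28):
Base rate for L-369 is 8.5%.
Origin Ulune qualifies under the Tyristan–Ulune agreement and L-369 is covered: preferential rate 4.5% applies instead.
Duty = €647,522.28 × 4.5% = €29,138.50.

€29,138.50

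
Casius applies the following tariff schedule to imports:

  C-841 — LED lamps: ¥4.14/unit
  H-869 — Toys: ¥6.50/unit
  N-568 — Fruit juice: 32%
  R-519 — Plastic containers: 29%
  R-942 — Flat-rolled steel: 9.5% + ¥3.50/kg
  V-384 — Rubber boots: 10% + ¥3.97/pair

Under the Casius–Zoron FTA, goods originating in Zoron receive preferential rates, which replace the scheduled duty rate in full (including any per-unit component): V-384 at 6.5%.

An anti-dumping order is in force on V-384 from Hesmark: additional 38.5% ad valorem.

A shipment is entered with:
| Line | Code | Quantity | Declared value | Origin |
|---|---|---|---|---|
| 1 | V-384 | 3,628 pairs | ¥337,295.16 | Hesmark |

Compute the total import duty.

Line 1 (V-384, Hesmark, 3,628 pairs, ¥337,295.16):
Base rate for V-384 is 10% + ¥3.97/pair.
V-384 has an FTA preferential rate, but origin Hesmark is not Zoron; base rate stands.
Additional duty on V-384 from Hesmark: +38.5%. Applied ad valorem rate: 10% + 38.5% = 48.5%.
Duty = ¥337,295.16 × 48.5% + 3,628 × ¥3.97 = ¥177,991.31.

¥177,991.31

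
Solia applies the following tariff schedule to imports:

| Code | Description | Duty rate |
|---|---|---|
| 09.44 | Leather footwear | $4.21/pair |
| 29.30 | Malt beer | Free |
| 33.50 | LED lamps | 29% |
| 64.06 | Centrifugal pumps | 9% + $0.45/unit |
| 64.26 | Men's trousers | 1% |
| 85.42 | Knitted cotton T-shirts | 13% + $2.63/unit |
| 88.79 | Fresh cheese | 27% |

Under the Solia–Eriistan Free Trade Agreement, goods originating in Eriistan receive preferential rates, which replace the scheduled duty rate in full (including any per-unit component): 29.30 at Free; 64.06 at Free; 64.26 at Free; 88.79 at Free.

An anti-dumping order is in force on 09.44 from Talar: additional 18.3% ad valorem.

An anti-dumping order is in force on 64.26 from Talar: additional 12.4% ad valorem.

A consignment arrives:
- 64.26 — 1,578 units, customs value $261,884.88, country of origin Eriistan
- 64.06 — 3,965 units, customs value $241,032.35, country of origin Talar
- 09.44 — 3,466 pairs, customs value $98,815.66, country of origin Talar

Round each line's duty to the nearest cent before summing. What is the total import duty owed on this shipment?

Line 1 (64.26, Eriistan, 1,578 units, $261,884.88):
Base rate for 64.26 is 1%.
Origin Eriistan qualifies under the Solia–Eriistan agreement and 64.26 is covered: preferential rate Free applies instead.
The additional-duty order on 64.26 targets Talar, not Eriistan; it does not apply.
Duty = $261,884.88 × 0% = $0.00.
Line 2 (64.06, Talar, 3,965 units, $241,032.35):
Base rate for 64.06 is 9% + $0.45/unit.
64.06 has an FTA preferential rate, but origin Talar is not Eriistan; base rate stands.
Duty = $241,032.35 × 9% + 3,965 × $0.45 = $23,477.16.
Line 3 (09.44, Talar, 3,466 pairs, $98,815.66):
Base rate for 09.44 is $4.21/pair.
Additional duty on 09.44 from Talar: +18.3% ad valorem. Applied ad valorem rate = 18.3%.
Duty = $98,815.66 × 18.3% + 3,466 × $4.21 = $32,675.13.
Total = $0.00 + $23,477.16 + $32,675.13 = $56,152.29.

$56,152.29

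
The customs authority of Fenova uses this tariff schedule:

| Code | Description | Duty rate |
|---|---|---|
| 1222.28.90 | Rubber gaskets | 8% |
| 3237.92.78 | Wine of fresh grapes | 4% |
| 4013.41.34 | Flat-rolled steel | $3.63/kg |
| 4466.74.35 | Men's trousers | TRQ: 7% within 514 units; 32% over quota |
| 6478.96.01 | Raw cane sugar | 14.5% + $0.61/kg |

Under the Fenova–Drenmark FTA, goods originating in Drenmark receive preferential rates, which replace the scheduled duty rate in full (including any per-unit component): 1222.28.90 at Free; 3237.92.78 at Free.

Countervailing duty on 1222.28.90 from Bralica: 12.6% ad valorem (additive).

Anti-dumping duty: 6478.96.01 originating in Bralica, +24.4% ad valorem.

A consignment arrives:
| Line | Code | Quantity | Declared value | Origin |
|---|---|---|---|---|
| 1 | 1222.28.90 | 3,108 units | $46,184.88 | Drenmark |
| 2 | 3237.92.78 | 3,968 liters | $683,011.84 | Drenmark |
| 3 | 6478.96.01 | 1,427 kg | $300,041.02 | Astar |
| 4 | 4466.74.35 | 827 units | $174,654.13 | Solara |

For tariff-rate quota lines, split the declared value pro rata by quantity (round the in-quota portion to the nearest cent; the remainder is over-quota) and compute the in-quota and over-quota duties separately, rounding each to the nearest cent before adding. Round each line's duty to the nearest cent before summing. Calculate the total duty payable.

$73,127.83

Line 1 (1222.28.90, Drenmark, 3,108 units, $46,184.88):
Base rate for 1222.28.90 is 8%.
Origin Drenmark qualifies under the Fenova–Drenmark agreement and 1222.28.90 is covered: preferential rate Free applies instead.
The additional-duty order on 1222.28.90 targets Bralica, not Drenmark; it does not apply.
Duty = $46,184.88 × 0% = $0.00.
Line 2 (3237.92.78, Drenmark, 3,968 liters, $683,011.84):
Base rate for 3237.92.78 is 4%.
Origin Drenmark qualifies under the Fenova–Drenmark agreement and 3237.92.78 is covered: preferential rate Free applies instead.
Duty = $683,011.84 × 0% = $0.00.
Line 3 (6478.96.01, Astar, 1,427 kg, $300,041.02):
Base rate for 6478.96.01 is 14.5% + $0.61/kg.
The additional-duty order on 6478.96.01 targets Bralica, not Astar; it does not apply.
Duty = $300,041.02 × 14.5% + 1,427 × $0.61 = $44,376.42.
Line 4 (4466.74.35, Solara, 827 units, $174,654.13):
Code 4466.74.35 is under a tariff-rate quota (threshold 514 units). In-quota: 514 units at 7%; over-quota: 313 units at 32%.
Pro-rata value split: in-quota = $174,654.13 × 514/827 = $108,551.66; over-quota = $174,654.13 − $108,551.66 = $66,102.47.
In-quota duty = $108,551.66 × 7% = $7,598.62. Over-quota duty = $66,102.47 × 32% = $21,152.79.
Line duty = $7,598.62 + $21,152.79 = $28,751.41.
Total = $0.00 + $0.00 + $44,376.42 + $28,751.41 = $73,127.83.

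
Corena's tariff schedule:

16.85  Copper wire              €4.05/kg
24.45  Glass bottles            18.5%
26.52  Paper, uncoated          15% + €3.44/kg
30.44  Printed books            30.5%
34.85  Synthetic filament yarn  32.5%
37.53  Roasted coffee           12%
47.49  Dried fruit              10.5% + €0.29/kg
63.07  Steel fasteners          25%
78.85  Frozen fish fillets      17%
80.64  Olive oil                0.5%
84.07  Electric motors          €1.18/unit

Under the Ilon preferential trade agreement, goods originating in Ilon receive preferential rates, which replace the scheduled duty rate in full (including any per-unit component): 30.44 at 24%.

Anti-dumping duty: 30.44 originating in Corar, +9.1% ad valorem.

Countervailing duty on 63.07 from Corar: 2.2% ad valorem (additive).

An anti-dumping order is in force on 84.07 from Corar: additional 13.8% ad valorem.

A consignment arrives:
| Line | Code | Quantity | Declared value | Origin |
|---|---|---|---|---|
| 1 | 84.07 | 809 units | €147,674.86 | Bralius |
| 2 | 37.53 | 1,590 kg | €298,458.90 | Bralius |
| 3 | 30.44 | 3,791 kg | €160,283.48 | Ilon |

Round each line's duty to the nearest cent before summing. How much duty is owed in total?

Line 1 (84.07, Bralius, 809 units, €147,674.86):
Base rate for 84.07 is €1.18/unit.
The additional-duty order on 84.07 targets Corar, not Bralius; it does not apply.
Duty = 809 × €1.18 = €954.62.
Line 2 (37.53, Bralius, 1,590 kg, €298,458.90):
Base rate for 37.53 is 12%.
Duty = €298,458.90 × 12% = €35,815.07.
Line 3 (30.44, Ilon, 3,791 kg, €160,283.48):
Base rate for 30.44 is 30.5%.
Origin Ilon qualifies under the Corena–Ilon agreement and 30.44 is covered: preferential rate 24% applies instead.
The additional-duty order on 30.44 targets Corar, not Ilon; it does not apply.
Duty = €160,283.48 × 24% = €38,468.04.
Total = €954.62 + €35,815.07 + €38,468.04 = €75,237.73.

€75,237.73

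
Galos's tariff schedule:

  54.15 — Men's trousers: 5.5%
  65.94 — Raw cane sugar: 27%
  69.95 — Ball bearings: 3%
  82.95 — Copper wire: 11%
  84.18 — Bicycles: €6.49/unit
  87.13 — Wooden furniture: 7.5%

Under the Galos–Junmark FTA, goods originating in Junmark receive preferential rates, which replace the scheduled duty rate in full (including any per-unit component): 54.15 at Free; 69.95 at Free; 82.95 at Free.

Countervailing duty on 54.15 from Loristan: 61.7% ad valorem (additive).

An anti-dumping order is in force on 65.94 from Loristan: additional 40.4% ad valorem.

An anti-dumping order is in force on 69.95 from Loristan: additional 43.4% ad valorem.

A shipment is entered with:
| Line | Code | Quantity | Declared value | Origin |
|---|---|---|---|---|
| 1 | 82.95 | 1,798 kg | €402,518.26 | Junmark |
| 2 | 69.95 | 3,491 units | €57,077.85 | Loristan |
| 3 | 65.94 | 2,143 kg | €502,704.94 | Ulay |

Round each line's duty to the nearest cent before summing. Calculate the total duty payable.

€162,214.45

Line 1 (82.95, Junmark, 1,798 kg, €402,518.26):
Base rate for 82.95 is 11%.
Origin Junmark qualifies under the Galos–Junmark agreement and 82.95 is covered: preferential rate Free applies instead.
Duty = €402,518.26 × 0% = €0.00.
Line 2 (69.95, Loristan, 3,491 units, €57,077.85):
Base rate for 69.95 is 3%.
69.95 has an FTA preferential rate, but origin Loristan is not Junmark; base rate stands.
Additional duty on 69.95 from Loristan: +43.4%. Applied ad valorem rate: 3% + 43.4% = 46.4%.
Duty = €57,077.85 × 46.4% = €26,484.12.
Line 3 (65.94, Ulay, 2,143 kg, €502,704.94):
Base rate for 65.94 is 27%.
The additional-duty order on 65.94 targets Loristan, not Ulay; it does not apply.
Duty = €502,704.94 × 27% = €135,730.33.
Total = €0.00 + €26,484.12 + €135,730.33 = €162,214.45.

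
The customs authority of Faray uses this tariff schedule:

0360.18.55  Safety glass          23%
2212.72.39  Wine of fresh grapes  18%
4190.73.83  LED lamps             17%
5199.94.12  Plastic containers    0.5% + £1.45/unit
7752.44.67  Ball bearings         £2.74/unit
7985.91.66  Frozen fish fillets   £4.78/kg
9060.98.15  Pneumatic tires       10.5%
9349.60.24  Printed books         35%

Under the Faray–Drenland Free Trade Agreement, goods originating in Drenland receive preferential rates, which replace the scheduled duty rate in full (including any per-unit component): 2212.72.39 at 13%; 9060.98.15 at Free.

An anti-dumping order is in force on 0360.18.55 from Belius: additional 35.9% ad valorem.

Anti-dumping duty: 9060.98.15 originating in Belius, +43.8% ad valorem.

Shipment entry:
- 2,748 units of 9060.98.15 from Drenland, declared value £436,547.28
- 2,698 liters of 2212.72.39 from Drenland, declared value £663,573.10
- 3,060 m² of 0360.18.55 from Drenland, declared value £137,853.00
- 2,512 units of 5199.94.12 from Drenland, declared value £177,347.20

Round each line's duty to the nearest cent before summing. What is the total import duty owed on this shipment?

Line 1 (9060.98.15, Drenland, 2,748 units, £436,547.28):
Base rate for 9060.98.15 is 10.5%.
Origin Drenland qualifies under the Faray–Drenland agreement and 9060.98.15 is covered: preferential rate Free applies instead.
The additional-duty order on 9060.98.15 targets Belius, not Drenland; it does not apply.
Duty = £436,547.28 × 0% = £0.00.
Line 2 (2212.72.39, Drenland, 2,698 liters, £663,573.10):
Base rate for 2212.72.39 is 18%.
Origin Drenland qualifies under the Faray–Drenland agreement and 2212.72.39 is covered: preferential rate 13% applies instead.
Duty = £663,573.10 × 13% = £86,264.50.
Line 3 (0360.18.55, Drenland, 3,060 m², £137,853.00):
Base rate for 0360.18.55 is 23%.
Origin Drenland is the FTA partner but 0360.18.55 is not on the preference list; base rate stands.
The additional-duty order on 0360.18.55 targets Belius, not Drenland; it does not apply.
Duty = £137,853.00 × 23% = £31,706.19.
Line 4 (5199.94.12, Drenland, 2,512 units, £177,347.20):
Base rate for 5199.94.12 is 0.5% + £1.45/unit.
Origin Drenland is the FTA partner but 5199.94.12 is not on the preference list; base rate stands.
Duty = £177,347.20 × 0.5% + 2,512 × £1.45 = £4,529.14.
Total = £0.00 + £86,264.50 + £31,706.19 + £4,529.14 = £122,499.83.

£122,499.83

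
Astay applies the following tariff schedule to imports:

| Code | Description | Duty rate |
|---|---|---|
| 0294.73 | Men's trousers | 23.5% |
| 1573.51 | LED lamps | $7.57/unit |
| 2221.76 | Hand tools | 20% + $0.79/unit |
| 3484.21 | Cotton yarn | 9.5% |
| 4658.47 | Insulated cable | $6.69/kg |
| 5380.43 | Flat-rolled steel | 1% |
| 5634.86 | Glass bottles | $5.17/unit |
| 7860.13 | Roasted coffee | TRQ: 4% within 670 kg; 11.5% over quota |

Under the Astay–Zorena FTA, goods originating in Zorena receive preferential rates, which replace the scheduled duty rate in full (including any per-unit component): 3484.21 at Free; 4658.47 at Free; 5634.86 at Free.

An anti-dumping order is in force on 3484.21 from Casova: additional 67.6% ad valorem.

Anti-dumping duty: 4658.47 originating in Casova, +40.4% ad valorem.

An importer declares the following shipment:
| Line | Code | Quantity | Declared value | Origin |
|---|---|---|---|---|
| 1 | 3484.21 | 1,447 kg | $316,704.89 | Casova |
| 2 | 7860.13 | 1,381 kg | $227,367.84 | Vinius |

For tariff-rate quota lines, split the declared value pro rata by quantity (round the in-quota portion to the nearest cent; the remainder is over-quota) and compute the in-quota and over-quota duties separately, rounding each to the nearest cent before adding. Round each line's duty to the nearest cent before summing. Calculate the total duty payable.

$262,053.61

Line 1 (3484.21, Casova, 1,447 kg, $316,704.89):
Base rate for 3484.21 is 9.5%.
3484.21 has an FTA preferential rate, but origin Casova is not Zorena; base rate stands.
Additional duty on 3484.21 from Casova: +67.6%. Applied ad valorem rate: 9.5% + 67.6% = 77.1%.
Duty = $316,704.89 × 77.1% = $244,179.47.
Line 2 (7860.13, Vinius, 1,381 kg, $227,367.84):
Code 7860.13 is under a tariff-rate quota (threshold 670 kg). In-quota: 670 kg at 4%; over-quota: 711 kg at 11.5%.
Pro-rata value split: in-quota = $227,367.84 × 670/1,381 = $110,308.80; over-quota = $227,367.84 − $110,308.80 = $117,059.04.
In-quota duty = $110,308.80 × 4% = $4,412.35. Over-quota duty = $117,059.04 × 11.5% = $13,461.79.
Line duty = $4,412.35 + $13,461.79 = $17,874.14.
Total = $244,179.47 + $17,874.14 = $262,053.61.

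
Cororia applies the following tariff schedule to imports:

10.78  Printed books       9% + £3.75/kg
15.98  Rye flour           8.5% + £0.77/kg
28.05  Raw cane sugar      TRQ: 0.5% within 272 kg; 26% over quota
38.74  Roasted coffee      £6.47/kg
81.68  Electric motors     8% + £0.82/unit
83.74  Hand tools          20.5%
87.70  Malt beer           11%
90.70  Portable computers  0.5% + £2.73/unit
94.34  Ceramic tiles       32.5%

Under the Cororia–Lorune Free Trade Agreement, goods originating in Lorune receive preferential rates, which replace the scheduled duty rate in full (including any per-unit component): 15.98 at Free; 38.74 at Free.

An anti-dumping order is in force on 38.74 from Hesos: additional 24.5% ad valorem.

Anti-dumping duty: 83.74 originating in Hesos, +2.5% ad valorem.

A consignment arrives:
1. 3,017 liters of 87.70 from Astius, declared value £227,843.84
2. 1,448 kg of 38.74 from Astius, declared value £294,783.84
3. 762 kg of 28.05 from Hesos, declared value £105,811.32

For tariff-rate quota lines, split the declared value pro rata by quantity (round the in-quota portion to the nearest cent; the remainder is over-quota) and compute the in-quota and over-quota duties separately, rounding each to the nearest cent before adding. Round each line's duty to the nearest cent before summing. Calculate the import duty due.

£52,310.99

Line 1 (87.70, Astius, 3,017 liters, £227,843.84):
Base rate for 87.70 is 11%.
Duty = £227,843.84 × 11% = £25,062.82.
Line 2 (38.74, Astius, 1,448 kg, £294,783.84):
Base rate for 38.74 is £6.47/kg.
38.74 has an FTA preferential rate, but origin Astius is not Lorune; base rate stands.
The additional-duty order on 38.74 targets Hesos, not Astius; it does not apply.
Duty = 1,448 × £6.47 = £9,368.56.
Line 3 (28.05, Hesos, 762 kg, £105,811.32):
Code 28.05 is under a tariff-rate quota (threshold 272 kg). In-quota: 272 kg at 0.5%; over-quota: 490 kg at 26%.
Pro-rata value split: in-quota = £105,811.32 × 272/762 = £37,769.92; over-quota = £105,811.32 − £37,769.92 = £68,041.40.
In-quota duty = £37,769.92 × 0.5% = £188.85. Over-quota duty = £68,041.40 × 26% = £17,690.76.
Line duty = £188.85 + £17,690.76 = £17,879.61.
Total = £25,062.82 + £9,368.56 + £17,879.61 = £52,310.99.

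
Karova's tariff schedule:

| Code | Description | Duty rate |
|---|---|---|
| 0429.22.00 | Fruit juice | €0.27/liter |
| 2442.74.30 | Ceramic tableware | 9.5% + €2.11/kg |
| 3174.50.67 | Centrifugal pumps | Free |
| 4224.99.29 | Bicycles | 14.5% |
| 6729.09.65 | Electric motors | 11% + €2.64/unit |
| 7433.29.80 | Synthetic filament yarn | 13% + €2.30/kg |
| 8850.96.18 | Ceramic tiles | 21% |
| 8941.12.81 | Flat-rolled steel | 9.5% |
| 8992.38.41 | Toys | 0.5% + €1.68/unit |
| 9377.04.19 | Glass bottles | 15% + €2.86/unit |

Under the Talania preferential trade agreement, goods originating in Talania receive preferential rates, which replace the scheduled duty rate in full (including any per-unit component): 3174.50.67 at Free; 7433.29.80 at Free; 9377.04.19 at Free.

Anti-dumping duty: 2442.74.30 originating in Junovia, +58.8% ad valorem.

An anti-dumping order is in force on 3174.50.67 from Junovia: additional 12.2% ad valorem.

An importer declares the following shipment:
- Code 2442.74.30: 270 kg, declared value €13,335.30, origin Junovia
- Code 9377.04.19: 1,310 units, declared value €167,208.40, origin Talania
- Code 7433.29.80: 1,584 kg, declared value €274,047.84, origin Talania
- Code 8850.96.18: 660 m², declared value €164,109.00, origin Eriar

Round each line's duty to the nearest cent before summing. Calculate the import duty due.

Line 1 (2442.74.30, Junovia, 270 kg, €13,335.30):
Base rate for 2442.74.30 is 9.5% + €2.11/kg.
Additional duty on 2442.74.30 from Junovia: +58.8%. Applied ad valorem rate: 9.5% + 58.8% = 68.3%.
Duty = €13,335.30 × 68.3% + 270 × €2.11 = €9,677.71.
Line 2 (9377.04.19, Talania, 1,310 units, €167,208.40):
Base rate for 9377.04.19 is 15% + €2.86/unit.
Origin Talania qualifies under the Karova–Talania agreement and 9377.04.19 is covered: preferential rate Free applies instead.
Duty = €167,208.40 × 0% = €0.00.
Line 3 (7433.29.80, Talania, 1,584 kg, €274,047.84):
Base rate for 7433.29.80 is 13% + €2.30/kg.
Origin Talania qualifies under the Karova–Talania agreement and 7433.29.80 is covered: preferential rate Free applies instead.
Duty = €274,047.84 × 0% = €0.00.
Line 4 (8850.96.18, Eriar, 660 m², €164,109.00):
Base rate for 8850.96.18 is 21%.
Duty = €164,109.00 × 21% = €34,462.89.
Total = €9,677.71 + €0.00 + €0.00 + €34,462.89 = €44,140.60.

€44,140.60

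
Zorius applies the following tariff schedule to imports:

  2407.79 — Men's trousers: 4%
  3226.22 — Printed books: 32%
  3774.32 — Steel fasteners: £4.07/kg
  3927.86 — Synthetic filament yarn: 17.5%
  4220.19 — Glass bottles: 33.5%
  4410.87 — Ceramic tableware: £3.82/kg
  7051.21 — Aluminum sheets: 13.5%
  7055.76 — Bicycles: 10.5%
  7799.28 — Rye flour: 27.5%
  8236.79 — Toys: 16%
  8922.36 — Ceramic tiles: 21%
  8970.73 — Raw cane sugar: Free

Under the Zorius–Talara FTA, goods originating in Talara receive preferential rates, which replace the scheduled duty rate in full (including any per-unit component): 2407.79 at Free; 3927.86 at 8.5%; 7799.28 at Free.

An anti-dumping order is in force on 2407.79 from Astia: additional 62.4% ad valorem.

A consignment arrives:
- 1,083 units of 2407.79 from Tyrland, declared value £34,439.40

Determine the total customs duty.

Line 1 (2407.79, Tyrland, 1,083 units, £34,439.40):
Base rate for 2407.79 is 4%.
2407.79 has an FTA preferential rate, but origin Tyrland is not Talara; base rate stands.
The additional-duty order on 2407.79 targets Astia, not Tyrland; it does not apply.
Duty = £34,439.40 × 4% = £1,377.58.

£1,377.58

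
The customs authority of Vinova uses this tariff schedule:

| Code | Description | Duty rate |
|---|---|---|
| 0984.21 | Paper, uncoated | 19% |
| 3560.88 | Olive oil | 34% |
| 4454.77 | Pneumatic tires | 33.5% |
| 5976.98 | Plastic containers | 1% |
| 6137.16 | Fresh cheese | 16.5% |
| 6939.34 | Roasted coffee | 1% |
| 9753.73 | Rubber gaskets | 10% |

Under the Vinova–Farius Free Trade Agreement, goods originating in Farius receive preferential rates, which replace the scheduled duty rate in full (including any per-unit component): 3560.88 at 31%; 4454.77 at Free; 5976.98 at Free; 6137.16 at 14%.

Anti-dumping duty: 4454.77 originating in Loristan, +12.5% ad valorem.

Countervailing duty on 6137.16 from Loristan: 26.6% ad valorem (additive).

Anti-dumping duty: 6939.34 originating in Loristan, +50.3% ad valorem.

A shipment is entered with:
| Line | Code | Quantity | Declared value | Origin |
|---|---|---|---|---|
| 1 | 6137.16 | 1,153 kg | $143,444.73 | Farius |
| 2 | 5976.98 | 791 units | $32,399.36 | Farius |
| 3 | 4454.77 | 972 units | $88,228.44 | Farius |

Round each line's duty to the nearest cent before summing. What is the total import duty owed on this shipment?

Line 1 (6137.16, Farius, 1,153 kg, $143,444.73):
Base rate for 6137.16 is 16.5%.
Origin Farius qualifies under the Vinova–Farius agreement and 6137.16 is covered: preferential rate 14% applies instead.
The additional-duty order on 6137.16 targets Loristan, not Farius; it does not apply.
Duty = $143,444.73 × 14% = $20,082.26.
Line 2 (5976.98, Farius, 791 units, $32,399.36):
Base rate for 5976.98 is 1%.
Origin Farius qualifies under the Vinova–Farius agreement and 5976.98 is covered: preferential rate Free applies instead.
Duty = $32,399.36 × 0% = $0.00.
Line 3 (4454.77, Farius, 972 units, $88,228.44):
Base rate for 4454.77 is 33.5%.
Origin Farius qualifies under the Vinova–Farius agreement and 4454.77 is covered: preferential rate Free applies instead.
The additional-duty order on 4454.77 targets Loristan, not Farius; it does not apply.
Duty = $88,228.44 × 0% = $0.00.
Total = $20,082.26 + $0.00 + $0.00 = $20,082.26.

$20,082.26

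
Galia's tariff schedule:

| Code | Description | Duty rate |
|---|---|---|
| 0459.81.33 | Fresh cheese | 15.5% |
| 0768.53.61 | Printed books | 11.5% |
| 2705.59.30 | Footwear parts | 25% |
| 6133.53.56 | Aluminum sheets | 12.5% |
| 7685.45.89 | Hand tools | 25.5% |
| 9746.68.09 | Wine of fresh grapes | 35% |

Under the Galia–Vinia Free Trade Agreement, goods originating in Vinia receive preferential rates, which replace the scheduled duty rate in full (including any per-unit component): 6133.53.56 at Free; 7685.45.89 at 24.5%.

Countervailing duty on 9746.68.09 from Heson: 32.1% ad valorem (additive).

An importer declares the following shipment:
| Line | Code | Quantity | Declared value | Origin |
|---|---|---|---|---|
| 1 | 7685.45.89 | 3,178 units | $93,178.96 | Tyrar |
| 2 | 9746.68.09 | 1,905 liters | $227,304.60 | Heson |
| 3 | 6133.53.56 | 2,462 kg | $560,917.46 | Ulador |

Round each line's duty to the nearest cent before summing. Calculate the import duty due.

$246,396.70

Line 1 (7685.45.89, Tyrar, 3,178 units, $93,178.96):
Base rate for 7685.45.89 is 25.5%.
7685.45.89 has an FTA preferential rate, but origin Tyrar is not Vinia; base rate stands.
Duty = $93,178.96 × 25.5% = $23,760.63.
Line 2 (9746.68.09, Heson, 1,905 liters, $227,304.60):
Base rate for 9746.68.09 is 35%.
Additional duty on 9746.68.09 from Heson: +32.1%. Applied ad valorem rate: 35% + 32.1% = 67.1%.
Duty = $227,304.60 × 67.1% = $152,521.39.
Line 3 (6133.53.56, Ulador, 2,462 kg, $560,917.46):
Base rate for 6133.53.56 is 12.5%.
6133.53.56 has an FTA preferential rate, but origin Ulador is not Vinia; base rate stands.
Duty = $560,917.46 × 12.5% = $70,114.68.
Total = $23,760.63 + $152,521.39 + $70,114.68 = $246,396.70.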